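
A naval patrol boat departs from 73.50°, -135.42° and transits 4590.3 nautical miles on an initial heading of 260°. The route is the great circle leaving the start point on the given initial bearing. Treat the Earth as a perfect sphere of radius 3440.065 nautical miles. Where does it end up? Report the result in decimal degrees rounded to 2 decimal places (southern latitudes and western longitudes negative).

latitude 10.17°, longitude 148.00°

Angular distance δ = d/R = 4590.3 / 3440.065 = 1.334364 rad.
With φ₁ = 73.50° = 1.282817 rad and θ = 260° = 4.537856 rad:
Applying the spherical law of cosines for sides, sin φ₂ = sin φ₁ cos δ + cos φ₁ sin δ cos θ = 0.176643, so φ₂ = 10.17°.
Δλ = atan2( sin θ sin δ cos φ₁ , cos δ − sin φ₁ sin φ₂ ) = atan2(-0.271919, 0.064867) = -1.336621 rad = -76.58°.
λ₂ = -135.42° + -76.58° = -212.00°, normalized to (−180°, 180°] → 148.00°.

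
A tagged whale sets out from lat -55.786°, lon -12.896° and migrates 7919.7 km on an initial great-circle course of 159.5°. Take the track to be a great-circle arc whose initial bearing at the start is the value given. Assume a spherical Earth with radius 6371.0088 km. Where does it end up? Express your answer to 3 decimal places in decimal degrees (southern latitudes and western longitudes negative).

latitude -49.891°, longitude 136.129°

Central angle δ = d/R = 1.243084 rad.
Start latitude φ₁ = -0.973649 rad; initial bearing θ = 2.783800 rad.
Applying the spherical law of cosines for sides, sin φ₂ = sin φ₁ cos δ + cos φ₁ sin δ cos θ = -0.764823, so φ₂ = -49.891°.
Δλ = atan2( sin θ sin δ cos φ₁ , cos δ − sin φ₁ sin φ₂ ) = atan2(0.186437, -0.310587) = 2.600973 rad = 149.025°.
λ₂ = -12.896° + 149.025° = 136.129°.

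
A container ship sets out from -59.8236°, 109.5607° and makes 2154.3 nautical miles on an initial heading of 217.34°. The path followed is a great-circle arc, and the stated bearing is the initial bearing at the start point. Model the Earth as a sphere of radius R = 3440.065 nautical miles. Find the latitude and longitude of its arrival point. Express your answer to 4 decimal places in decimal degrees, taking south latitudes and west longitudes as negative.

The arc subtends δ = 2154.3/3440.065 = 0.626238 rad at the centre.
Start latitude φ₁ = -1.044119 rad; initial bearing θ = 3.793299 rad.
sin φ₂ = sin φ₁ cos δ + cos φ₁ sin δ cos θ = (-0.864482)(0.810238) + (0.502664)(0.586101)(-0.795050) = -0.934667
φ₂ = asin(-0.934667) = -1.207322 rad = -69.1745°.
For the longitude increment, Δλ = atan2( sin θ sin δ cos φ₁, cos δ − sin φ₁ sin φ₂ ) = atan2(-0.178695, 0.002235) = -89.2834°.
λ₂ = 109.5607° + -89.2834° = 20.2773°.

latitude -69.1745°, longitude 20.2773°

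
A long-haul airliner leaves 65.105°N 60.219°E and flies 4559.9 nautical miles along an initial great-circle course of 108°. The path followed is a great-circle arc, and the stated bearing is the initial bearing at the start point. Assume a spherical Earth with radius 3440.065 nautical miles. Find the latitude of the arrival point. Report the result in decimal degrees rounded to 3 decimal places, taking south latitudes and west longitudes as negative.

δ = 4559.9/3440.065 = 1.325527 rad (75.9471°).
With φ₁ = 65.105° = 1.136297 rad and θ = 108° = 1.884956 rad:
Destination latitude: φ₂ = arcsin( sin φ₁ cos δ + cos φ₁ sin δ cos θ ) = arcsin(0.094065) = 5.398°.
Then Δλ = atan2(0.388372, 0.157493) = 1.185540 rad, from sin θ sin δ cos φ₁ over cos δ − sin φ₁ sin φ₂.
Hence λ₂ = 60.219° + 67.926° = 128.145°.

latitude 5.398°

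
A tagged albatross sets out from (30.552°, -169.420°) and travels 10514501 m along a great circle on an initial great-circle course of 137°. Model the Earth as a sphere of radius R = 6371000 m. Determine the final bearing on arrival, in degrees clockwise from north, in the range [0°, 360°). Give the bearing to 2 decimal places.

final bearing 127.87°

Angular distance δ = d/R = 10514501 / 6371000 = 1.650369 rad.
Start latitude φ₁ = 0.533233 rad; initial bearing θ = 2.391101 rad.
sin φ₂ = sin φ₁ cos δ + cos φ₁ sin δ cos θ = (0.508320)(-0.079489) + (0.861168)(0.996836)(-0.731354) = -0.668231
φ₂ = asin(-0.668231) = -0.731829 rad = -41.931°.
For the longitude increment, Δλ = atan2( sin θ sin δ cos φ₁, cos δ − sin φ₁ sin φ₂ ) = atan2(0.585457, 0.260187) = 66.039°.
Hence λ₂ = -169.420° + 66.039° = -103.381°.
The forward bearing on arrival equals the back-azimuth from the destination plus 180°.
Back-azimuth from P₂ (-41.93°, -103.38°) to P₁ (30.55°, -169.42°), with Δλ' = λ₁ − λ₂ = -66.04°: atan2( sin Δλ' cos φ₁ , cos φ₂ sin φ₁ − sin φ₂ cos φ₁ cos Δλ' ) = 307.87°.
Final bearing = (307.87° + 180°) mod 360° = 127.87°.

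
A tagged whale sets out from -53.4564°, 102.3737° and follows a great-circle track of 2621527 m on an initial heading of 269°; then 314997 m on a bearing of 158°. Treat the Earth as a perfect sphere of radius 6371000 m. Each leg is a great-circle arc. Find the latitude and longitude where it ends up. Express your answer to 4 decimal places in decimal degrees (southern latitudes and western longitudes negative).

latitude -50.3891°, longitude 67.5218°

Apply the spherical direct solution leg by leg, carrying full precision between legs.
Leg 1: from (-53.4564°, 102.3737°), δ = 2621527/6371000 = 0.411478 rad, θ = 269° → φ = -47.7741°, λ = 65.8578°.
Leg 2: from (-47.7741°, 65.8578°), δ = 314997/6371000 = 0.049442 rad, θ = 158° → φ = -50.3891°, λ = 67.5218°.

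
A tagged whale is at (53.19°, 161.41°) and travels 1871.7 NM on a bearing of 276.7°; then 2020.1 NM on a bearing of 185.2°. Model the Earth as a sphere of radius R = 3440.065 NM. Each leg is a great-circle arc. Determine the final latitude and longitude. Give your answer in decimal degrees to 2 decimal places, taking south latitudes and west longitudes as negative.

latitude 12.60°, longitude 110.55°

Apply the spherical direct solution leg by leg, carrying full precision between legs.
Leg 1: from (53.19°, 161.41°), δ = 1871.7/3440.065 = 0.544089 rad, θ = 276.7° → φ = 46.15°, λ = 113.50°.
Leg 2: from (46.15°, 113.50°), δ = 2020.1/3440.065 = 0.587227 rad, θ = 185.2° → φ = 12.60°, λ = 110.55°.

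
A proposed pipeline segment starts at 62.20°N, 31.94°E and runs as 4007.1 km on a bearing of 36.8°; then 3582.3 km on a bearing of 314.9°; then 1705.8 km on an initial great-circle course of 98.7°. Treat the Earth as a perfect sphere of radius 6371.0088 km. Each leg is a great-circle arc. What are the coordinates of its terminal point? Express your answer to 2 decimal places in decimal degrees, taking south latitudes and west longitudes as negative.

Apply the spherical direct solution leg by leg, carrying full precision between legs.
Leg 1: from (62.20°, 31.94°), δ = 4007.1/6371.0088 = 0.628958 rad, θ = 36.8° → φ = 69.23°, λ = 128.35°.
Leg 2: from (69.23°, 128.35°), δ = 3582.3/6371.0088 = 0.562281 rad, θ = 314.9° → φ = 67.59°, λ = 30.53°.
Leg 3: from (67.59°, 30.53°), δ = 1705.8/6371.0088 = 0.267744 rad, θ = 98.7° → φ = 61.20°, λ = 63.41°.

latitude 61.20°, longitude 63.41°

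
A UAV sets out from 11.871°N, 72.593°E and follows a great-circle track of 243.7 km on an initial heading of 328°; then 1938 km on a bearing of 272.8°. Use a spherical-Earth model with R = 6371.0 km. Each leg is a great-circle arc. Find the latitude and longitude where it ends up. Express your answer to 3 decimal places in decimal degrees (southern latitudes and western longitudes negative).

latitude 13.923°, longitude 53.446°

Apply the spherical direct solution leg by leg, carrying full precision between legs.
Leg 1: from (11.871°, 72.593°), δ = 243.7/6371 = 0.038251 rad, θ = 328° → φ = 13.727°, λ = 71.398°.
Leg 2: from (13.727°, 71.398°), δ = 1938/6371 = 0.304191 rad, θ = 272.8° → φ = 13.923°, λ = 53.446°.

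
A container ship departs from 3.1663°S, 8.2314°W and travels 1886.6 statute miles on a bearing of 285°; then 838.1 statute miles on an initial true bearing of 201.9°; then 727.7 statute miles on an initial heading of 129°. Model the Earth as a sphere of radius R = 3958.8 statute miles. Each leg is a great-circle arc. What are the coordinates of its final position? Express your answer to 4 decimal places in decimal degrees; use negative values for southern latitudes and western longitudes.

Apply the spherical direct solution leg by leg, carrying full precision between legs.
Leg 1: from (-3.1663°, -8.2314°), δ = 1886.6/3958.8 = 0.476559 rad, θ = 285° → φ = 3.9833°, λ = -34.6014°.
Leg 2: from (3.9833°, -34.6014°), δ = 838.1/3958.8 = 0.211706 rad, θ = 201.9° → φ = -7.2719°, λ = -39.1331°.
Leg 3: from (-7.2719°, -39.1331°), δ = 727.7/3958.8 = 0.183818 rad, θ = 129° → φ = -13.8011°, λ = -30.7221°.

latitude -13.8011°, longitude -30.7221°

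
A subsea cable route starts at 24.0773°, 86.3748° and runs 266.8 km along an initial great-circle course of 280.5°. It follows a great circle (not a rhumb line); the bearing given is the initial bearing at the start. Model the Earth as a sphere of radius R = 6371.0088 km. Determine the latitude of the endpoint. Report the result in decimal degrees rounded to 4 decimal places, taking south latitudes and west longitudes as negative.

latitude 24.4927°

Angular distance δ = d/R = 266.8 / 6371.0088 = 0.041877 rad.
Converting: φ₁ = 0.420228 rad, θ = 4.895649 rad.
Destination latitude: φ₂ = arcsin( sin φ₁ cos δ + cos φ₁ sin δ cos θ ) = arcsin(0.414577) = 24.4927°.
For the longitude increment, Δλ = atan2( sin θ sin δ cos φ₁, cos δ − sin φ₁ sin φ₂ ) = atan2(-0.037582, 0.829989) = -2.5926°.
λ₂ = 86.3748° + -2.5926° = 83.7822°.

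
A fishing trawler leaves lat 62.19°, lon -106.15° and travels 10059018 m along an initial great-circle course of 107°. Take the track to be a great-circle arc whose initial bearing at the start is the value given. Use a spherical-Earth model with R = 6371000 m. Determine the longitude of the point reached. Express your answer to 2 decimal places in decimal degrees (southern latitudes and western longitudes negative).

longitude -31.07°

δ = 10059018/6371000 = 1.578876 rad (90.4629°).
With φ₁ = 62.19° = 1.085420 rad and θ = 107° = 1.867502 rad:
Applying the spherical law of cosines for sides, sin φ₂ = sin φ₁ cos δ + cos φ₁ sin δ cos θ = -0.143545, so φ₂ = -8.25°.
For the longitude increment, Δλ = atan2( sin θ sin δ cos φ₁, cos δ − sin φ₁ sin φ₂ ) = atan2(0.446141, 0.118886) = 75.08°.
λ₂ = -106.15° + 75.08° = -31.07°.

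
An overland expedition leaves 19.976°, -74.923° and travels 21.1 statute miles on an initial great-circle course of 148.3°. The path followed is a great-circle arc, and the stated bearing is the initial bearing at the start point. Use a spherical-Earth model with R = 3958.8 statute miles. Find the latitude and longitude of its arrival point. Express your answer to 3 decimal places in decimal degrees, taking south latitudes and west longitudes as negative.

latitude 19.716°, longitude -74.753°

Angular distance δ = d/R = 21.1 / 3958.8 = 0.005330 rad.
Converting: φ₁ = 0.348647 rad, θ = 2.588323 rad.
sin φ₂ = sin φ₁ cos δ + cos φ₁ sin δ cos θ = (0.341626)(0.999986) + (0.939836)(0.005330)(-0.850811) = 0.337360
φ₂ = asin(0.337360) = 0.344111 rad = 19.716°.
For the longitude increment, Δλ = atan2( sin θ sin δ cos φ₁, cos δ − sin φ₁ sin φ₂ ) = atan2(0.002632, 0.884735) = 0.170°.
λ₂ = -74.923° + 0.170° = -74.753°.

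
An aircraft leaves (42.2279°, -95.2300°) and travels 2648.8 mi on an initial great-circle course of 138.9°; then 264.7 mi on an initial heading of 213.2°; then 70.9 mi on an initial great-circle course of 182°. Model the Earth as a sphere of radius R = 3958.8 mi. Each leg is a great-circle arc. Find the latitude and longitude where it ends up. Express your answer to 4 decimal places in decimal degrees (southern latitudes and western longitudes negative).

latitude 6.1941°, longitude -72.8850°

Apply the spherical direct solution leg by leg, carrying full precision between legs.
Leg 1: from (42.2279°, -95.2300°), δ = 2648.8/3958.8 = 0.669092 rad, θ = 138.9° → φ = 10.4315°, λ = -70.7355°.
Leg 2: from (10.4315°, -70.7355°), δ = 264.7/3958.8 = 0.066864 rad, θ = 213.2° → φ = 7.2196°, λ = -72.8489°.
Leg 3: from (7.2196°, -72.8489°), δ = 70.9/3958.8 = 0.017909 rad, θ = 182° → φ = 6.1941°, λ = -72.8850°.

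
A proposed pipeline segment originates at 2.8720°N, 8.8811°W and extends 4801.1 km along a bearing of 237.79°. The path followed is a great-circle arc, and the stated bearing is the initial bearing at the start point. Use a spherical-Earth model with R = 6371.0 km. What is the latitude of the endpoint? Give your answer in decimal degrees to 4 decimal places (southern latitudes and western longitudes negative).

Central angle δ = d/R = 0.753587 rad.
Start latitude φ₁ = 0.050126 rad; initial bearing θ = 4.150218 rad.
Applying the spherical law of cosines for sides, sin φ₂ = sin φ₁ cos δ + cos φ₁ sin δ cos θ = -0.327730, so φ₂ = -19.1310°.
Δλ = atan2( sin θ sin δ cos φ₁ , cos δ − sin φ₁ sin φ₂ ) = atan2(-0.578224, 0.745660) = -0.659593 rad = -37.7919°.
λ₂ = λ₁ + Δλ = -46.6730°.

latitude -19.1310°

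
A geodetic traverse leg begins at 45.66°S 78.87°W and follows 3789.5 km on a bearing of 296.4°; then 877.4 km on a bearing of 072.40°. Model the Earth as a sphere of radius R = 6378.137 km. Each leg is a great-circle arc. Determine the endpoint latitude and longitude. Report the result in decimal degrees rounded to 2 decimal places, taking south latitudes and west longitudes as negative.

Apply the spherical direct solution leg by leg, carrying full precision between legs.
Leg 1: from (-45.66°, -78.87°), δ = 3789.5/6378.137 = 0.594139 rad, θ = 296.4° → φ = -24.75°, λ = -112.38°.
Leg 2: from (-24.75°, -112.38°), δ = 877.4/6378.137 = 0.137564 rad, θ = 72.4° → φ = -22.15°, λ = -104.27°.

latitude -22.15°, longitude -104.27°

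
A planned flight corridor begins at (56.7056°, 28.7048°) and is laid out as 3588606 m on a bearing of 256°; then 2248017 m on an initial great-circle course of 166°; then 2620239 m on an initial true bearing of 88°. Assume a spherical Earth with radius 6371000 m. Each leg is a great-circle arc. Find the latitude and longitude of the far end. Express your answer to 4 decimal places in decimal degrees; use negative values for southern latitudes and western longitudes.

Apply the spherical direct solution leg by leg, carrying full precision between legs.
Leg 1: from (56.7056°, 28.7048°), δ = 3588606/6371000 = 0.563272 rad, θ = 256° → φ = 39.4809°, λ = -13.4588°.
Leg 2: from (39.4809°, -13.4588°), δ = 2248017/6371000 = 0.352852 rad, θ = 166° → φ = 19.7456°, λ = -8.3628°.
Leg 3: from (19.7456°, -8.3628°), δ = 2620239/6371000 = 0.411276 rad, θ = 88° → φ = 18.8326°, λ = 16.6066°.

latitude 18.8326°, longitude 16.6066°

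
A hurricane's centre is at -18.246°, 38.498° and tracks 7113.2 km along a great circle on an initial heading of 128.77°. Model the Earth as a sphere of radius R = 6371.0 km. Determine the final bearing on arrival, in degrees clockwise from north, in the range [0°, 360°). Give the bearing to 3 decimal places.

Central angle δ = d/R = 1.116497 rad.
Start latitude φ₁ = -0.318453 rad; initial bearing θ = 2.247460 rad.
Applying the spherical law of cosines for sides, sin φ₂ = sin φ₁ cos δ + cos φ₁ sin δ cos θ = -0.671786, so φ₂ = -42.205°.
Δλ = atan2( sin θ sin δ cos φ₁ , cos δ − sin φ₁ sin φ₂ ) = atan2(0.665359, 0.228499) = 1.239994 rad = 71.046°.
Hence λ₂ = 38.498° + 71.046° = 109.544°.
The forward bearing on arrival equals the back-azimuth from the destination plus 180°.
Back-azimuth from P₂ (-42.205°, 109.544°) to P₁ (-18.246°, 38.498°), with Δλ' = λ₁ − λ₂ = -71.046°: atan2( sin Δλ' cos φ₁ , cos φ₂ sin φ₁ − sin φ₂ cos φ₁ cos Δλ' ) = 268.425°.
Final bearing = (268.425° + 180°) mod 360° = 88.425°.

final bearing 88.425°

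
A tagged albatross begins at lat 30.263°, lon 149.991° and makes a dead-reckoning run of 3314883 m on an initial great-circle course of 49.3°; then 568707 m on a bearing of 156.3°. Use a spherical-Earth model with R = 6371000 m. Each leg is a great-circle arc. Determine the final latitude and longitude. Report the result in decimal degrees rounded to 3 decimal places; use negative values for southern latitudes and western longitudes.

Apply the spherical direct solution leg by leg, carrying full precision between legs.
Leg 1: from (30.263°, 149.991°), δ = 3314883/6371000 = 0.520308 rad, θ = 49.3° → φ = 45.831°, λ = -177.262°.
Leg 2: from (45.831°, -177.262°), δ = 568707/6371000 = 0.089265 rad, θ = 156.3° → φ = 41.114°, λ = -174.536°.

latitude 41.114°, longitude -174.536°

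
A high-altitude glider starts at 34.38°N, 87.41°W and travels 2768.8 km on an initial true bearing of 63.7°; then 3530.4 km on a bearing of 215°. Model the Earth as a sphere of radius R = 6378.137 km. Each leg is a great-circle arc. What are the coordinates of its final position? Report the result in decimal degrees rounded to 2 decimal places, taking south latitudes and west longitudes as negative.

Apply the spherical direct solution leg by leg, carrying full precision between legs.
Leg 1: from (34.38°, -87.41°), δ = 2768.8/6378.137 = 0.434108 rad, θ = 63.7° → φ = 41.77°, λ = -57.04°.
Leg 2: from (41.77°, -57.04°), δ = 3530.4/6378.137 = 0.553516 rad, θ = 215° → φ = 14.21°, λ = -75.16°.

latitude 14.21°, longitude -75.16°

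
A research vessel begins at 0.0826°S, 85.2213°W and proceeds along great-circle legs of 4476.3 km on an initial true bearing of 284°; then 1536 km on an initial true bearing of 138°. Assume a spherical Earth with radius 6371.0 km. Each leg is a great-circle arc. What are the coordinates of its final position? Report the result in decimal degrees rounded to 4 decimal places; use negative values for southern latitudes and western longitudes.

Apply the spherical direct solution leg by leg, carrying full precision between legs.
Leg 1: from (-0.0826°, -85.2213°), δ = 4476.3/6371 = 0.702606 rad, θ = 284° → φ = 8.9302°, λ = -124.6196°.
Leg 2: from (8.9302°, -124.6196°), δ = 1536/6371 = 0.241092 rad, θ = 138° → φ = -1.4064°, λ = -115.4236°.

latitude -1.4064°, longitude -115.4236°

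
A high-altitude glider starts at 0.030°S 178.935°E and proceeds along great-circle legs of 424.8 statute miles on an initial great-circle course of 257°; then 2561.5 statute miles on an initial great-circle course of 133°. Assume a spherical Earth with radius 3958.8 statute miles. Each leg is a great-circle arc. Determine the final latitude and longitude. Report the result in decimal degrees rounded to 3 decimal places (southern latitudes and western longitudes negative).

latitude -25.508°, longitude -157.815°

Apply the spherical direct solution leg by leg, carrying full precision between legs.
Leg 1: from (-0.030°, 178.935°), δ = 424.8/3958.8 = 0.107305 rad, θ = 257° → φ = -1.410°, λ = 172.943°.
Leg 2: from (-1.410°, 172.943°), δ = 2561.5/3958.8 = 0.647040 rad, θ = 133° → φ = -25.508°, λ = -157.815°.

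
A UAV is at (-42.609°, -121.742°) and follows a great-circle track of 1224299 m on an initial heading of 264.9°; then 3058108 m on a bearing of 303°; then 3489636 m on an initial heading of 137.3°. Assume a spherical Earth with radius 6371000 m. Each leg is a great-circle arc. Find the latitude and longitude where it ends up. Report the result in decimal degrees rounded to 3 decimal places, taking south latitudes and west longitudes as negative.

Apply the spherical direct solution leg by leg, carrying full precision between legs.
Leg 1: from (-42.609°, -121.742°), δ = 1224299/6371000 = 0.192167 rad, θ = 264.9° → φ = -42.612°, λ = -136.722°.
Leg 2: from (-42.612°, -136.722°), δ = 3058108/6371000 = 0.480004 rad, θ = 303° → φ = -24.546°, λ = -161.921°.
Leg 3: from (-24.546°, -161.921°), δ = 3489636/6371000 = 0.547738 rad, θ = 137.3° → φ = -44.650°, λ = -132.158°.

latitude -44.650°, longitude -132.158°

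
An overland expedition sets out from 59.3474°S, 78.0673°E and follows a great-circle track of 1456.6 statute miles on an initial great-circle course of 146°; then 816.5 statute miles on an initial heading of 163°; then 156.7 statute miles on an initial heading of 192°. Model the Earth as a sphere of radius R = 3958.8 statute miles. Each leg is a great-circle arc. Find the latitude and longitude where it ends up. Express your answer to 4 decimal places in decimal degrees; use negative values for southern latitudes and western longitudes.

Apply the spherical direct solution leg by leg, carrying full precision between legs.
Leg 1: from (-59.3474°, 78.0673°), δ = 1456.6/3958.8 = 0.367940 rad, θ = 146° → φ = -72.6937°, λ = 120.6101°.
Leg 2: from (-72.6937°, 120.6101°), δ = 816.5/3958.8 = 0.206249 rad, θ = 163° → φ = -83.0977°, λ = 150.4926°.
Leg 3: from (-83.0977°, 150.4926°), δ = 156.7/3958.8 = 0.039583 rad, θ = 192° → φ = -85.2925°, λ = 144.7389°.

latitude -85.2925°, longitude 144.7389°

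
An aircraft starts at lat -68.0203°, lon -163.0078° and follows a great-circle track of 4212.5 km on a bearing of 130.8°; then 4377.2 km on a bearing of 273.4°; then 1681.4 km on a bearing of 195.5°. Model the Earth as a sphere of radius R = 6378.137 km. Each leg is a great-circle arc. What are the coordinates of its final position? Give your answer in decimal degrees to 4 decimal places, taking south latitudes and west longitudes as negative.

latitude -56.0460°, longitude -128.7299°

Apply the spherical direct solution leg by leg, carrying full precision between legs.
Leg 1: from (-68.0203°, -163.0078°), δ = 4212.5/6378.137 = 0.660459 rad, θ = 130.8° → φ = -61.9265°, λ = -63.6953°.
Leg 2: from (-61.9265°, -63.6953°), δ = 4377.2/6378.137 = 0.686282 rad, θ = 273.4° → φ = -41.6749°, λ = -121.5677°.
Leg 3: from (-41.6749°, -121.5677°), δ = 1681.4/6378.137 = 0.263619 rad, θ = 195.5° → φ = -56.0460°, λ = -128.7299°.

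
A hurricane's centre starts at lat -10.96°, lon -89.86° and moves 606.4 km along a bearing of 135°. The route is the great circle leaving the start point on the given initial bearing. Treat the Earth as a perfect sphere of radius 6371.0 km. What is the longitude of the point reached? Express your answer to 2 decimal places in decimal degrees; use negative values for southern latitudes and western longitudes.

longitude -85.87°

Angular distance δ = d/R = 606.4 / 6371 = 0.095181 rad.
With φ₁ = -10.96° = -0.191288 rad and θ = 135° = 2.356194 rad:
Destination latitude: φ₂ = arcsin( sin φ₁ cos δ + cos φ₁ sin δ cos θ ) = arcsin(-0.255239) = -14.79°.
Δλ = atan2( sin θ sin δ cos φ₁ , cos δ − sin φ₁ sin φ₂ ) = atan2(0.065976, 0.946947) = 0.069560 rad = 3.99°.
λ₂ = λ₁ + Δλ = -85.87°.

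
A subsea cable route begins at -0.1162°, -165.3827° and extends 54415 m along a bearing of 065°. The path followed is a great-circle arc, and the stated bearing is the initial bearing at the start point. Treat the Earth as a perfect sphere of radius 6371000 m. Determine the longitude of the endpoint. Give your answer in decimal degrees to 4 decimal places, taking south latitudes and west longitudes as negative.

longitude -164.9392°

Angular distance δ = d/R = 54415 / 6371000 = 0.008541 rad.
Start latitude φ₁ = -0.002028 rad; initial bearing θ = 1.134464 rad.
sin φ₂ = sin φ₁ cos δ + cos φ₁ sin δ cos θ = (-0.002028)(0.999964) + (0.999998)(0.008541)(0.422618) = 0.001582
φ₂ = asin(0.001582) = 0.001582 rad = 0.0906°.
For the longitude increment, Δλ = atan2( sin θ sin δ cos φ₁, cos δ − sin φ₁ sin φ₂ ) = atan2(0.007741, 0.999967) = 0.4435°.
λ₂ = λ₁ + Δλ = -164.9392°.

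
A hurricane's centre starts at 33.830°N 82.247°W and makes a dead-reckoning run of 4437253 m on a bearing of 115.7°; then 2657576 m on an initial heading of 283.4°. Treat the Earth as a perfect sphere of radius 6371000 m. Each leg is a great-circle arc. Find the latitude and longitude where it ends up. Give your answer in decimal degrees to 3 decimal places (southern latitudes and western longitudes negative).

latitude 15.738°, longitude -70.297°

Apply the spherical direct solution leg by leg, carrying full precision between legs.
Leg 1: from (33.830°, -82.247°), δ = 4437253/6371000 = 0.696477 rad, θ = 115.7° → φ = 11.302°, λ = -46.126°.
Leg 2: from (11.302°, -46.126°), δ = 2657576/6371000 = 0.417136 rad, θ = 283.4° → φ = 15.738°, λ = -70.297°.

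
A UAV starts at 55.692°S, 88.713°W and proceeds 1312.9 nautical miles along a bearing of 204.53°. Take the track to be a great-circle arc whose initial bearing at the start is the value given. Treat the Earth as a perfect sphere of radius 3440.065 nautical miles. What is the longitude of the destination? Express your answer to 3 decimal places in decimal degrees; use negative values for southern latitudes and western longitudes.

longitude -121.162°

Angular distance δ = d/R = 1312.9 / 3440.065 = 0.381650 rad.
Converting: φ₁ = -0.972009 rad, θ = 3.569722 rad.
sin φ₂ = sin φ₁ cos δ + cos φ₁ sin δ cos θ = (-0.826020)(0.928051) + (0.563641)(0.372452)(-0.909744) = -0.957571
φ₂ = asin(-0.957571) = -1.278451 rad = -73.250°.
Then Δλ = atan2(-0.087156, 0.137079) = -0.566335 rad, from sin θ sin δ cos φ₁ over cos δ − sin φ₁ sin φ₂.
λ₂ = λ₁ + Δλ = -121.162°.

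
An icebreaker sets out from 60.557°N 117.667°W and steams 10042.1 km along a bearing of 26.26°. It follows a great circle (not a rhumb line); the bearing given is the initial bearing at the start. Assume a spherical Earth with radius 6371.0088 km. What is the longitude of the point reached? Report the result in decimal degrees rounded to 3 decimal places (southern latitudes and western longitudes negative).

longitude 32.884°

The arc subtends δ = 10042.1/6371.0088 = 1.576218 rad at the centre.
With φ₁ = 60.557° = 1.056919 rad and θ = 26.26° = 0.458323 rad:
Destination latitude: φ₂ = arcsin( sin φ₁ cos δ + cos φ₁ sin δ cos θ ) = arcsin(0.436098) = 25.855°.
Then Δλ = atan2(0.217484, -0.385196) = 2.627605 rad, from sin θ sin δ cos φ₁ over cos δ − sin φ₁ sin φ₂.
Hence λ₂ = -117.667° + 150.551° = 32.884°.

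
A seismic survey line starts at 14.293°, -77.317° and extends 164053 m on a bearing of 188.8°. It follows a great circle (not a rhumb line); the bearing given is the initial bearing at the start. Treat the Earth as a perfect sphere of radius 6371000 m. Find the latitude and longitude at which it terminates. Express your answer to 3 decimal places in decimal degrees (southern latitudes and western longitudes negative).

Angular distance δ = d/R = 164053 / 6371000 = 0.025750 rad.
Start latitude φ₁ = 0.249460 rad; initial bearing θ = 3.295182 rad.
sin φ₂ = sin φ₁ cos δ + cos φ₁ sin δ cos θ = (0.246881)(0.999668) + (0.969046)(0.025747)(-0.988228) = 0.222142
φ₂ = asin(0.222142) = 0.224011 rad = 12.835°.
Δλ = atan2( sin θ sin δ cos φ₁ , cos δ − sin φ₁ sin φ₂ ) = atan2(-0.003817, 0.944826) = -0.004040 rad = -0.231°.
Hence λ₂ = -77.317° + -0.231° = -77.548°.

latitude 12.835°, longitude -77.548°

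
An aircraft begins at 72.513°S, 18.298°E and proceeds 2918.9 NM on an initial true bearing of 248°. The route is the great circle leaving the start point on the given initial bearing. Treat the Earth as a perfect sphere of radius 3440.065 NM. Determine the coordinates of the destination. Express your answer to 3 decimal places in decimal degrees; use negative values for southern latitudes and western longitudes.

latitude -45.644°, longitude -77.401°

δ = 2918.9/3440.065 = 0.848501 rad (48.6155°).
Converting: φ₁ = -1.265591 rad, θ = 4.328417 rad.
Destination latitude: φ₂ = arcsin( sin φ₁ cos δ + cos φ₁ sin δ cos θ ) = arcsin(-0.715012) = -45.644°.
Δλ = atan2( sin θ sin δ cos φ₁ , cos δ − sin φ₁ sin φ₂ ) = atan2(-0.209038, -0.020860) = -1.670255 rad = -95.699°.
λ₂ = 18.298° + -95.699° = -77.401°.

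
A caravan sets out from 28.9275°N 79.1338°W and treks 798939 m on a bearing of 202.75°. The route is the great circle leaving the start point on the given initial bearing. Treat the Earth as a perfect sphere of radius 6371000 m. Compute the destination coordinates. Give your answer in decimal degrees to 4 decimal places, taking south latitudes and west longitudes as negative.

δ = 798939/6371000 = 0.125402 rad (7.1850°).
Start latitude φ₁ = 0.504880 rad; initial bearing θ = 3.538655 rad.
Destination latitude: φ₂ = arcsin( sin φ₁ cos δ + cos φ₁ sin δ cos θ ) = arcsin(0.378952) = 22.2688°.
For the longitude increment, Δλ = atan2( sin θ sin δ cos φ₁, cos δ − sin φ₁ sin φ₂ ) = atan2(-0.042333, 0.808847) = -2.9960°.
λ₂ = -79.1338° + -2.9960° = -82.1298°.

latitude 22.2688°, longitude -82.1298°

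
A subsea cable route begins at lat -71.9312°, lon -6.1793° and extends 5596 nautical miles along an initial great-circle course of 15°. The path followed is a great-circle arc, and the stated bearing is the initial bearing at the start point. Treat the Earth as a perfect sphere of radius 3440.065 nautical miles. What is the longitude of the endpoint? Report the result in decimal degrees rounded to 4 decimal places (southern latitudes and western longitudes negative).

longitude 9.8490°

Central angle δ = d/R = 1.626713 rad.
Converting: φ₁ = -1.255436 rad, θ = 0.261799 rad.
Applying the spherical law of cosines for sides, sin φ₂ = sin φ₁ cos δ + cos φ₁ sin δ cos θ = 0.352254, so φ₂ = 20.6252°.
Then Δλ = atan2(0.080150, 0.278995) = 0.279747 rad, from sin θ sin δ cos φ₁ over cos δ − sin φ₁ sin φ₂.
λ₂ = -6.1793° + 16.0283° = 9.8490°.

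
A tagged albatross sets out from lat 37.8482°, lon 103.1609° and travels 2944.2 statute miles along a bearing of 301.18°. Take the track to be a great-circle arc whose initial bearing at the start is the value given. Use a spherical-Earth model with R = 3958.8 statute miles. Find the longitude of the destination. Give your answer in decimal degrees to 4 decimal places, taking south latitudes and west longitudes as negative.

longitude 45.4544°

The arc subtends δ = 2944.2/3958.8 = 0.743710 rad at the centre.
Converting: φ₁ = 0.660576 rad, θ = 5.256583 rad.
Applying the spherical law of cosines for sides, sin φ₂ = sin φ₁ cos δ + cos φ₁ sin δ cos θ = 0.728345, so φ₂ = 46.7478°.
Δλ = atan2( sin θ sin δ cos φ₁ , cos δ − sin φ₁ sin φ₂ ) = atan2(-0.457378, 0.289070) = -1.007168 rad = -57.7065°.
λ₂ = λ₁ + Δλ = 45.4544°.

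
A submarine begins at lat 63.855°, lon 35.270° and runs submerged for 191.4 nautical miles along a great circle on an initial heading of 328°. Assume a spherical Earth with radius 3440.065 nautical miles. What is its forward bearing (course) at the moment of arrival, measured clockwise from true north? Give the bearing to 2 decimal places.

Central angle δ = d/R = 0.055638 rad.
Converting: φ₁ = 1.114480 rad, θ = 5.724680 rad.
Destination latitude: φ₂ = arcsin( sin φ₁ cos δ + cos φ₁ sin δ cos θ ) = arcsin(0.917073) = 66.502°.
For the longitude increment, Δλ = atan2( sin θ sin δ cos φ₁, cos δ − sin φ₁ sin φ₂ ) = atan2(-0.012985, 0.175213) = -4.239°.
Hence λ₂ = 35.270° + -4.239° = 31.031°.
The forward bearing on arrival equals the back-azimuth from the destination plus 180°.
Back-azimuth from P₂ (66.50°, 31.03°) to P₁ (63.85°, 35.27°), with Δλ' = λ₁ − λ₂ = 4.24°: atan2( sin Δλ' cos φ₁ , cos φ₂ sin φ₁ − sin φ₂ cos φ₁ cos Δλ' ) = 144.15°.
Final bearing = (144.15° + 180°) mod 360° = 324.15°.

final bearing 324.15°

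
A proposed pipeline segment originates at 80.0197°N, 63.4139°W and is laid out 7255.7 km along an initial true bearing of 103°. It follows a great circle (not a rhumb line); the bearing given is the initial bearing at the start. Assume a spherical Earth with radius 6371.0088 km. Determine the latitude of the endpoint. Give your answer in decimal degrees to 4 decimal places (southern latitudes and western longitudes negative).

latitude 22.1410°

Central angle δ = d/R = 1.138862 rad.
With φ₁ = 80.0197° = 1.396607 rad and θ = 103° = 1.797689 rad:
Destination latitude: φ₂ = arcsin( sin φ₁ cos δ + cos φ₁ sin δ cos θ ) = arcsin(0.376888) = 22.1410°.
Then Δλ = atan2(0.153358, 0.047444) = 1.270770 rad, from sin θ sin δ cos φ₁ over cos δ − sin φ₁ sin φ₂.
λ₂ = λ₁ + Δλ = 9.3958°.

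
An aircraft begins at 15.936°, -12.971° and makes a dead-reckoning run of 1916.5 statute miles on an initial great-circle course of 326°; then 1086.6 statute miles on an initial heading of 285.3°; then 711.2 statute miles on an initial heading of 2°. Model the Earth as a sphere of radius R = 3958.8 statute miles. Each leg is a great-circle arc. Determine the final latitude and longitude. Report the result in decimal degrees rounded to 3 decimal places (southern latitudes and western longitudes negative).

latitude 50.639°, longitude -51.725°

Apply the spherical direct solution leg by leg, carrying full precision between legs.
Leg 1: from (15.936°, -12.971°), δ = 1916.5/3958.8 = 0.484111 rad, θ = 326° → φ = 37.882°, λ = -32.224°.
Leg 2: from (37.882°, -32.224°), δ = 1086.6/3958.8 = 0.274477 rad, θ = 285.3° → φ = 40.353°, λ = -52.288°.
Leg 3: from (40.353°, -52.288°), δ = 711.2/3958.8 = 0.179650 rad, θ = 2° → φ = 50.639°, λ = -51.725°.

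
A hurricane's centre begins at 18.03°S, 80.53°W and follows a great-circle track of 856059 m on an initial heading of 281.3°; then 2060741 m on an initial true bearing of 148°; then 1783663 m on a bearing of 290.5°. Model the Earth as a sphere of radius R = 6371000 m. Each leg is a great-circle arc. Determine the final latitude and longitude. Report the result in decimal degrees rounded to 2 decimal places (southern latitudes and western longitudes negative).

latitude -25.02°, longitude -93.58°

Apply the spherical direct solution leg by leg, carrying full precision between legs.
Leg 1: from (-18.03°, -80.53°), δ = 856059/6371000 = 0.134368 rad, θ = 281.3° → φ = -16.37°, λ = -88.40°.
Leg 2: from (-16.37°, -88.40°), δ = 2060741/6371000 = 0.323456 rad, θ = 148° → φ = -31.72°, λ = -76.98°.
Leg 3: from (-31.72°, -76.98°), δ = 1783663/6371000 = 0.279966 rad, θ = 290.5° → φ = -25.02°, λ = -93.58°.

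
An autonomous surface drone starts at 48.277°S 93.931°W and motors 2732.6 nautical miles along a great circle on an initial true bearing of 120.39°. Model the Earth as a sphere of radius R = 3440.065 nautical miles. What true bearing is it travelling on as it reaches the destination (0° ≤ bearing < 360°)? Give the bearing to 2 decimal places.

δ = 2732.6/3440.065 = 0.794345 rad (45.5126°).
With φ₁ = -48.277° = -0.842593 rad and θ = 120.39° = 2.101202 rad:
Destination latitude: φ₂ = arcsin( sin φ₁ cos δ + cos φ₁ sin δ cos θ ) = arcsin(-0.763210) = -49.748°.
For the longitude increment, Δλ = atan2( sin θ sin δ cos φ₁, cos δ − sin φ₁ sin φ₂ ) = atan2(0.409557, 0.131114) = 72.248°.
λ₂ = -93.931° + 72.248° = -21.683°.
The forward bearing on arrival equals the back-azimuth from the destination plus 180°.
Back-azimuth from P₂ (-49.75°, -21.68°) to P₁ (-48.28°, -93.93°), with Δλ' = λ₁ − λ₂ = -72.25°: atan2( sin Δλ' cos φ₁ , cos φ₂ sin φ₁ − sin φ₂ cos φ₁ cos Δλ' ) = 242.68°.
Final bearing = (242.68° + 180°) mod 360° = 62.68°.

final bearing 62.68°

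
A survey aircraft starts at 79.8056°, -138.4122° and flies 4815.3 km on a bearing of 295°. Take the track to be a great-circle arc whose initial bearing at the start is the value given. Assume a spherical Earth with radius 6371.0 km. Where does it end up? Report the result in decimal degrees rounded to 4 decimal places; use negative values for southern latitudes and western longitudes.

latitude 50.1323°, longitude 117.4572°

δ = 4815.3/6371 = 0.755815 rad (43.3050°).
Converting: φ₁ = 1.392870 rad, θ = 5.148721 rad.
Applying the spherical law of cosines for sides, sin φ₂ = sin φ₁ cos δ + cos φ₁ sin δ cos θ = 0.767527, so φ₂ = 50.1323°.
For the longitude increment, Δλ = atan2( sin θ sin δ cos φ₁, cos δ − sin φ₁ sin φ₂ ) = atan2(-0.110020, -0.027698) = -104.1306°.
λ₂ = -138.4122° + -104.1306° = -242.5428°, normalized to (−180°, 180°] → 117.4572°.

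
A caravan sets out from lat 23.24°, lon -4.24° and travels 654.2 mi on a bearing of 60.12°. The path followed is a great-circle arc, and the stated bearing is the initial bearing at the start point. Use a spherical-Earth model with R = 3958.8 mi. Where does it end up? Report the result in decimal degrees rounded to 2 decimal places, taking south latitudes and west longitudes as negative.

Angular distance δ = d/R = 654.2 / 3958.8 = 0.165252 rad.
Start latitude φ₁ = 0.405615 rad; initial bearing θ = 1.049292 rad.
sin φ₂ = sin φ₁ cos δ + cos φ₁ sin δ cos θ = (0.394583)(0.986377) + (0.918860)(0.164501)(0.498185) = 0.464510
φ₂ = asin(0.464510) = 0.483082 rad = 27.68°.
For the longitude increment, Δλ = atan2( sin θ sin δ cos φ₁, cos δ − sin φ₁ sin φ₂ ) = atan2(0.131061, 0.803089) = 9.27°.
λ₂ = λ₁ + Δλ = 5.03°.

latitude 27.68°, longitude 5.03°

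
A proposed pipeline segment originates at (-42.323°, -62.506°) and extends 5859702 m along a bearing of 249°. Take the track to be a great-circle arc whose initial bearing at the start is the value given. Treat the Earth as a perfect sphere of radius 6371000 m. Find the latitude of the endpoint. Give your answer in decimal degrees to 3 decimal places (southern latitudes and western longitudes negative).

The arc subtends δ = 5859702/6371000 = 0.919746 rad at the centre.
With φ₁ = -42.323° = -0.738676 rad and θ = 249° = 4.345870 rad:
Destination latitude: φ₂ = arcsin( sin φ₁ cos δ + cos φ₁ sin δ cos θ ) = arcsin(-0.618805) = -38.229°.
Δλ = atan2( sin θ sin δ cos φ₁ , cos δ − sin φ₁ sin φ₂ ) = atan2(-0.549060, 0.189375) = -1.238665 rad = -70.970°.
Hence λ₂ = -62.506° + -70.970° = -133.476°.

latitude -38.229°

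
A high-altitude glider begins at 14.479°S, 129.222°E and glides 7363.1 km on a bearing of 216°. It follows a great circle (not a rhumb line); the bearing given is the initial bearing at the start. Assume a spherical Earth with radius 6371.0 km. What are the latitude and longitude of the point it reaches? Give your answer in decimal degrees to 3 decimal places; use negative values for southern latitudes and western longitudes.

Angular distance δ = d/R = 7363.1 / 6371 = 1.155721 rad.
Converting: φ₁ = -0.252706 rad, θ = 3.769911 rad.
Destination latitude: φ₂ = arcsin( sin φ₁ cos δ + cos φ₁ sin δ cos θ ) = arcsin(-0.817632) = -54.848°.
Δλ = atan2( sin θ sin δ cos φ₁ , cos δ − sin φ₁ sin φ₂ ) = atan2(-0.520791, 0.198830) = -1.206091 rad = -69.104°.
λ₂ = λ₁ + Δλ = 60.118°.

latitude -54.848°, longitude 60.118°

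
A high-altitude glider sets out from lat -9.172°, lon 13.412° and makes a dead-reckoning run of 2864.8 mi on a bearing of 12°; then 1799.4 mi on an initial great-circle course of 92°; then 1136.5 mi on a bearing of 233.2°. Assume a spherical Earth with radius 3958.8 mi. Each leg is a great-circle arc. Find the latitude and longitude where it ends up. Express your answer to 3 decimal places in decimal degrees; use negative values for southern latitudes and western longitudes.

Apply the spherical direct solution leg by leg, carrying full precision between legs.
Leg 1: from (-9.172°, 13.412°), δ = 2864.8/3958.8 = 0.723654 rad, θ = 12° → φ = 31.327°, λ = 22.686°.
Leg 2: from (31.327°, 22.686°), δ = 1799.4/3958.8 = 0.454532 rad, θ = 92° → φ = 27.004°, λ = 52.189°.
Leg 3: from (27.004°, 52.189°), δ = 1136.5/3958.8 = 0.287082 rad, θ = 233.2° → φ = 16.519°, λ = 38.509°.

latitude 16.519°, longitude 38.509°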